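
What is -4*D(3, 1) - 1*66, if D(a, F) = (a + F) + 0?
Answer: -82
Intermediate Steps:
D(a, F) = F + a (D(a, F) = (F + a) + 0 = F + a)
-4*D(3, 1) - 1*66 = -4*(1 + 3) - 1*66 = -4*4 - 66 = -16 - 66 = -82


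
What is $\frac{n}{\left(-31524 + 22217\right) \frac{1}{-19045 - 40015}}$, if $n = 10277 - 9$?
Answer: $\frac{606428080}{9307} \approx 65158.0$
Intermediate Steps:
$n = 10268$
$\frac{n}{\left(-31524 + 22217\right) \frac{1}{-19045 - 40015}} = \frac{10268}{\left(-31524 + 22217\right) \frac{1}{-19045 - 40015}} = \frac{10268}{\left(-9307\right) \frac{1}{-59060}} = \frac{10268}{\left(-9307\right) \left(- \frac{1}{59060}\right)} = \frac{10268}{\frac{9307}{59060}} = 10268 \cdot \frac{59060}{9307} = \frac{606428080}{9307}$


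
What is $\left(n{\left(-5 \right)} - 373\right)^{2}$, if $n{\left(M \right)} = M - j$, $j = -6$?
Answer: $138384$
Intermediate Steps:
$n{\left(M \right)} = 6 + M$ ($n{\left(M \right)} = M - -6 = M + 6 = 6 + M$)
$\left(n{\left(-5 \right)} - 373\right)^{2} = \left(\left(6 - 5\right) - 373\right)^{2} = \left(1 - 373\right)^{2} = \left(-372\right)^{2} = 138384$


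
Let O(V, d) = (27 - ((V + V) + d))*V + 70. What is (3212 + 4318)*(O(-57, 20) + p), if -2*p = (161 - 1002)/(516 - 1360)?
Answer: -43390936005/844 ≈ -5.1411e+7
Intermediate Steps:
p = -841/1688 (p = -(161 - 1002)/(2*(516 - 1360)) = -(-841)/(2*(-844)) = -(-841)*(-1)/(2*844) = -½*841/844 = -841/1688 ≈ -0.49822)
O(V, d) = 70 + V*(27 - d - 2*V) (O(V, d) = (27 - (2*V + d))*V + 70 = (27 - (d + 2*V))*V + 70 = (27 + (-d - 2*V))*V + 70 = (27 - d - 2*V)*V + 70 = V*(27 - d - 2*V) + 70 = 70 + V*(27 - d - 2*V))
(3212 + 4318)*(O(-57, 20) + p) = (3212 + 4318)*((70 - 2*(-57)² + 27*(-57) - 1*(-57)*20) - 841/1688) = 7530*((70 - 2*3249 - 1539 + 1140) - 841/1688) = 7530*((70 - 6498 - 1539 + 1140) - 841/1688) = 7530*(-6827 - 841/1688) = 7530*(-11524817/1688) = -43390936005/844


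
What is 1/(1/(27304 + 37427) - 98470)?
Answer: -64731/6374061569 ≈ -1.0155e-5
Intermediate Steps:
1/(1/(27304 + 37427) - 98470) = 1/(1/64731 - 98470) = 1/(-6374061569/64731) = -64731/6374061569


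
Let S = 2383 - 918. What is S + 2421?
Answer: 3886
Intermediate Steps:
S = 1465
S + 2421 = 1465 + 2421 = 3886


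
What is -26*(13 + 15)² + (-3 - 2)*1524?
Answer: -28004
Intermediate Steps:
-26*(13 + 15)² + (-3 - 2)*1524 = -26*28² - 5*1524 = -26*784 - 7620 = -20384 - 7620 = -28004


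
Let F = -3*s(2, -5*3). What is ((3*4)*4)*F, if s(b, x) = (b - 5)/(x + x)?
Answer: -72/5 ≈ -14.400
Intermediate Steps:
s(b, x) = (-5 + b)/(2*x) (s(b, x) = (-5 + b)/((2*x)) = (-5 + b)*(1/(2*x)) = (-5 + b)/(2*x))
F = -3/10 (F = -3*(-5 + 2)/(2*((-5*3))) = -3*(-3)/(2*(-15)) = -3*(-1)*(-3)/(2*15) = -3*⅒ = -3/10 ≈ -0.30000)
((3*4)*4)*F = ((3*4)*4)*(-3/10) = (12*4)*(-3/10) = 48*(-3/10) = -72/5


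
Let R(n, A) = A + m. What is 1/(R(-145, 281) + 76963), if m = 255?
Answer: 1/77499 ≈ 1.2903e-5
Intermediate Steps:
R(n, A) = 255 + A (R(n, A) = A + 255 = 255 + A)
1/(R(-145, 281) + 76963) = 1/((255 + 281) + 76963) = 1/(536 + 76963) = 1/77499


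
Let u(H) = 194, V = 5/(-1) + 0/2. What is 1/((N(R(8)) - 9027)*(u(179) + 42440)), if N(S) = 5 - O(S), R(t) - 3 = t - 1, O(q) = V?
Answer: -1/384430778 ≈ -2.6012e-9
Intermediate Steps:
V = -5 (V = 5*(-1) + 0*(½) = -5 + 0 = -5)
O(q) = -5
R(t) = 2 + t (R(t) = 3 + (t - 1) = 3 + (-1 + t) = 2 + t)
N(S) = 10 (N(S) = 5 - 1*(-5) = 5 + 5 = 10)
1/((N(R(8)) - 9027)*(u(179) + 42440)) = 1/((10 - 9027)*(194 + 42440)) = 1/(-9017*42634) = 1/(-384430778) = -1/384430778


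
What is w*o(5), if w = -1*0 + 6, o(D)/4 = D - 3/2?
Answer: 84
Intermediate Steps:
o(D) = -6 + 4*D (o(D) = 4*(D - 3/2) = 4*(-3/2 + D) = -6 + 4*D)
w = 6 (w = 0 + 6 = 6)
w*o(5) = 6*(-6 + 4*5) = 6*(-6 + 20) = 6*14 = 84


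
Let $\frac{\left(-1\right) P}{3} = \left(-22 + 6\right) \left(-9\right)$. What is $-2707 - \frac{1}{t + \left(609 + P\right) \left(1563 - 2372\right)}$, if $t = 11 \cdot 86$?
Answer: $- \frac{385062628}{142247} \approx -2707.0$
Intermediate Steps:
$t = 946$
$P = -432$ ($P = - 3 \left(-22 + 6\right) \left(-9\right) = - 3 \left(\left(-16\right) \left(-9\right)\right) = \left(-3\right) 144 = -432$)
$-2707 - \frac{1}{t + \left(609 + P\right) \left(1563 - 2372\right)} = -2707 - \frac{1}{946 + \left(609 - 432\right) \left(1563 - 2372\right)} = -2707 - \frac{1}{946 + 177 \left(-809\right)} = -2707 - \frac{1}{946 - 143193} = -2707 - \frac{1}{-142247} = -2707 - - \frac{1}{142247} = -2707 + \frac{1}{142247} = - \frac{385062628}{142247}$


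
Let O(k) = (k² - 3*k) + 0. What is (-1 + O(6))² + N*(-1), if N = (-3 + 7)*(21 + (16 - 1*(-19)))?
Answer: 65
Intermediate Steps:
N = 224 (N = 4*(21 + (16 + 19)) = 4*(21 + 35) = 4*56 = 224)
O(k) = k² - 3*k
(-1 + O(6))² + N*(-1) = (-1 + 6*(-3 + 6))² + 224*(-1) = (-1 + 6*3)² - 224 = (-1 + 18)² - 224 = 17² - 224 = 289 - 224 = 65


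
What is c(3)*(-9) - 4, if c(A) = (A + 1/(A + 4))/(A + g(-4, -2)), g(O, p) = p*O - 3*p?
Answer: -674/119 ≈ -5.6639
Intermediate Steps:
g(O, p) = -3*p + O*p (g(O, p) = O*p - 3*p = -3*p + O*p)
c(A) = (A + 1/(4 + A))/(14 + A) (c(A) = (A + 1/(A + 4))/(A - 2*(-3 - 4)) = (A + 1/(4 + A))/(A - 2*(-7)) = (A + 1/(4 + A))/(A + 14) = (A + 1/(4 + A))/(14 + A))
c(3)*(-9) - 4 = ((1 + 3**2 + 4*3)/(56 + 3**2 + 18*3))*(-9) - 4 = ((1 + 9 + 12)/(56 + 9 + 54))*(-9) - 4 = (22/119)*(-9) - 4 = -198/119 - 4 = -674/119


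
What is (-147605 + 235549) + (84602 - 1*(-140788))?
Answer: 313334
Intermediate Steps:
(-147605 + 235549) + (84602 - 1*(-140788)) = 87944 + (84602 + 140788) = 87944 + 225390 = 313334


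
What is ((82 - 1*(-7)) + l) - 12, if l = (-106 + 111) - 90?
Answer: -8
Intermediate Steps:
l = -85 (l = 5 - 90 = -85)
((82 - 1*(-7)) + l) - 12 = ((82 - 1*(-7)) - 85) - 12 = ((82 + 7) - 85) - 12 = (89 - 85) - 12 = 4 - 12 = -8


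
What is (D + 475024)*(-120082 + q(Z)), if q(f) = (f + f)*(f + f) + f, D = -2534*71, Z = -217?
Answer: 20084301270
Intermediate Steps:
D = -179914
q(f) = f + 4*f**2 (q(f) = (2*f)*(2*f) + f = 4*f**2 + f = f + 4*f**2)
(D + 475024)*(-120082 + q(Z)) = (-179914 + 475024)*(-120082 - 217*(1 + 4*(-217))) = 295110*(-120082 - 217*(1 - 868)) = 295110*(-120082 - 217*(-867)) = 295110*(-120082 + 188139) = 295110*68057 = 20084301270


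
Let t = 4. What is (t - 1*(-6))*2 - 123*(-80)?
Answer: 9860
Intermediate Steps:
(t - 1*(-6))*2 - 123*(-80) = (4 - 1*(-6))*2 - 123*(-80) = (4 + 6)*2 + 9840 = 10*2 + 9840 = 20 + 9840 = 9860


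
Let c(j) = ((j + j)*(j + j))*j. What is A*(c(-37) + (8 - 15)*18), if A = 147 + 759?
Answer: -183680628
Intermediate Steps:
A = 906
c(j) = 4*j**3 (c(j) = ((2*j)*(2*j))*j = (4*j**2)*j = 4*j**3)
A*(c(-37) + (8 - 15)*18) = 906*(4*(-37)**3 + (8 - 15)*18) = 906*(4*(-50653) - 7*18) = 906*(-202612 - 126) = 906*(-202738) = -183680628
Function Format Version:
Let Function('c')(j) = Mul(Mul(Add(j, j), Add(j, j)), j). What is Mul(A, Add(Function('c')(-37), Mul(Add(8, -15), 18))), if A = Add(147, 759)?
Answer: -183680628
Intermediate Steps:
A = 906
Function('c')(j) = Mul(4, Pow(j, 3)) (Function('c')(j) = Mul(Mul(Mul(2, j), Mul(2, j)), j) = Mul(Mul(4, Pow(j, 2)), j) = Mul(4, Pow(j, 3)))
Mul(A, Add(Function('c')(-37), Mul(Add(8, -15), 18))) = Mul(906, Add(Mul(4, Pow(-37, 3)), Mul(Add(8, -15), 18))) = Mul(906, Add(Mul(4, -50653), Mul(-7, 18))) = Mul(906, Add(-202612, -126)) = Mul(906, -202738) = -183680628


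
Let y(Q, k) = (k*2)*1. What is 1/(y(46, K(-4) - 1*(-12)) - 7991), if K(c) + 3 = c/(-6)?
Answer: -3/23915 ≈ -0.00012544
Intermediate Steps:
K(c) = -3 - c/6 (K(c) = -3 + c/(-6) = -3 + c*(-⅙) = -3 - c/6)
y(Q, k) = 2*k (y(Q, k) = (2*k)*1 = 2*k)
1/(y(46, K(-4) - 1*(-12)) - 7991) = 1/(2*((-3 - ⅙*(-4)) - 1*(-12)) - 7991) = 1/(2*((-3 + ⅔) + 12) - 7991) = 1/(2*(-7/3 + 12) - 7991) = 1/(2*(29/3) - 7991) = 1/(58/3 - 7991) = 1/(-23915/3) = -3/23915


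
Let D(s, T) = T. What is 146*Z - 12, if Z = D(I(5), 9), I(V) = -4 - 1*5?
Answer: 1302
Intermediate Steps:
I(V) = -9 (I(V) = -4 - 5 = -9)
Z = 9
146*Z - 12 = 146*9 - 12 = 1314 - 12 = 1302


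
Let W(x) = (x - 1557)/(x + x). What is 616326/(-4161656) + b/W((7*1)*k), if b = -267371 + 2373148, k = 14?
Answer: -858825359307593/3035928052 ≈ -2.8289e+5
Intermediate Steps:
b = 2105777
W(x) = (-1557 + x)/(2*x) (W(x) = (-1557 + x)/((2*x)) = (-1557 + x)*(1/(2*x)) = (-1557 + x)/(2*x))
616326/(-4161656) + b/W((7*1)*k) = 616326/(-4161656) + 2105777/(((-1557 + (7*1)*14)/(2*(((7*1)*14))))) = 616326*(-1/4161656) + 2105777/(((-1557 + 7*14)/(2*((7*14))))) = -308163/2080828 + 2105777/(((½)*(-1557 + 98)/98)) = -308163/2080828 + 2105777/(((½)*(1/98)*(-1459))) = -308163/2080828 + 2105777/(-1459/196) = -308163/2080828 + 2105777*(-196/1459) = -308163/2080828 - 412732292/1459 = -858825359307593/3035928052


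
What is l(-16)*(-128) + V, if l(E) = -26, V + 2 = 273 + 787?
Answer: 4386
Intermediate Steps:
V = 1058 (V = -2 + (273 + 787) = -2 + 1060 = 1058)
l(-16)*(-128) + V = -26*(-128) + 1058 = 3328 + 1058 = 4386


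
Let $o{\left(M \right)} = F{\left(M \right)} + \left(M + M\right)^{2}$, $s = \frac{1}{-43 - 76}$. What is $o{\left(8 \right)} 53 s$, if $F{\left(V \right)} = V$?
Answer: $- \frac{13992}{119} \approx -117.58$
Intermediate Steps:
$s = - \frac{1}{119}$ ($s = \frac{1}{-119} = - \frac{1}{119} \approx -0.0084034$)
$o{\left(M \right)} = M + 4 M^{2}$ ($o{\left(M \right)} = M + \left(M + M\right)^{2} = M + \left(2 M\right)^{2} = M + 4 M^{2}$)
$o{\left(8 \right)} 53 s = 8 \left(1 + 4 \cdot 8\right) 53 \left(- \frac{1}{119}\right) = 8 \left(1 + 32\right) 53 \left(- \frac{1}{119}\right) = 8 \cdot 33 \cdot 53 \left(- \frac{1}{119}\right) = 264 \cdot 53 \left(- \frac{1}{119}\right) = 13992 \left(- \frac{1}{119}\right) = - \frac{13992}{119}$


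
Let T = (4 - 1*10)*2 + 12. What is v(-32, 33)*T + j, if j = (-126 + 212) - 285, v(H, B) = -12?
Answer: -199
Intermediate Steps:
T = 0 (T = (4 - 10)*2 + 12 = -6*2 + 12 = -12 + 12 = 0)
j = -199 (j = 86 - 285 = -199)
v(-32, 33)*T + j = -12*0 - 199 = 0 - 199 = -199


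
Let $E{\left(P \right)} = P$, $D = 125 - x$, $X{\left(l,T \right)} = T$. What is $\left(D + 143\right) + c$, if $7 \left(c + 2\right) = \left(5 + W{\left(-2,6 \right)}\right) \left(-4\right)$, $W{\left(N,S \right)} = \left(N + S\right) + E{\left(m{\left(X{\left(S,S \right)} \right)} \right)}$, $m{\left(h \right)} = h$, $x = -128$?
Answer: $\frac{2698}{7} \approx 385.43$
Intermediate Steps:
$D = 253$ ($D = 125 - -128 = 125 + 128 = 253$)
$W{\left(N,S \right)} = N + 2 S$ ($W{\left(N,S \right)} = \left(N + S\right) + S = N + 2 S$)
$c = - \frac{74}{7}$ ($c = -2 + \frac{\left(5 + \left(-2 + 2 \cdot 6\right)\right) \left(-4\right)}{7} = -2 + \frac{\left(5 + \left(-2 + 12\right)\right) \left(-4\right)}{7} = -2 + \frac{\left(5 + 10\right) \left(-4\right)}{7} = -2 + \frac{15 \left(-4\right)}{7} = -2 + \frac{1}{7} \left(-60\right) = -2 - \frac{60}{7} = - \frac{74}{7} \approx -10.571$)
$\left(D + 143\right) + c = \left(253 + 143\right) - \frac{74}{7} = 396 - \frac{74}{7} = \frac{2698}{7}$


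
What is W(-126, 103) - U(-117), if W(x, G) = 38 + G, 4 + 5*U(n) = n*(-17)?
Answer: -256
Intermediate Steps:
U(n) = -⅘ - 17*n/5 (U(n) = -⅘ + (n*(-17))/5 = -⅘ + (-17*n)/5 = -⅘ - 17*n/5)
W(-126, 103) - U(-117) = (38 + 103) - (-⅘ - 17/5*(-117)) = 141 - (-⅘ + 1989/5) = 141 - 1*397 = 141 - 397 = -256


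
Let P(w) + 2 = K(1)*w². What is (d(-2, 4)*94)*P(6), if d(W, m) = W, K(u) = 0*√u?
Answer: 376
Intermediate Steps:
K(u) = 0
P(w) = -2 (P(w) = -2 + 0*w² = -2 + 0 = -2)
(d(-2, 4)*94)*P(6) = -2*94*(-2) = -188*(-2) = 376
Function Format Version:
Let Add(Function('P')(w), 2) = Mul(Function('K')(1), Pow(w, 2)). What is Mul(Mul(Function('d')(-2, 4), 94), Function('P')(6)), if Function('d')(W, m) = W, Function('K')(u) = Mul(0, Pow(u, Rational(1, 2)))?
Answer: 376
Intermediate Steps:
Function('K')(u) = 0
Function('P')(w) = -2 (Function('P')(w) = Add(-2, Mul(0, Pow(w, 2))) = Add(-2, 0) = -2)
Mul(Mul(Function('d')(-2, 4), 94), Function('P')(6)) = Mul(Mul(-2, 94), -2) = Mul(-188, -2) = 376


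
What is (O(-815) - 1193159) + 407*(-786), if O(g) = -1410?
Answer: -1514471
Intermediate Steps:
(O(-815) - 1193159) + 407*(-786) = (-1410 - 1193159) + 407*(-786) = -1194569 - 319902 = -1514471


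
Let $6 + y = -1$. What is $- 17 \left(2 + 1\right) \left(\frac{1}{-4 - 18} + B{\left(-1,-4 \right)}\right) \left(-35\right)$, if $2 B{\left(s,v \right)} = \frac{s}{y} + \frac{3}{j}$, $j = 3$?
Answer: $\frac{20655}{22} \approx 938.86$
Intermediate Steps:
$y = -7$ ($y = -6 - 1 = -7$)
$B{\left(s,v \right)} = \frac{1}{2} - \frac{s}{14}$ ($B{\left(s,v \right)} = \frac{\frac{s}{-7} + \frac{3}{3}}{2} = \frac{s \left(- \frac{1}{7}\right) + 3 \cdot \frac{1}{3}}{2} = \frac{- \frac{s}{7} + 1}{2} = \frac{1 - \frac{s}{7}}{2} = \frac{1}{2} - \frac{s}{14}$)
$- 17 \left(2 + 1\right) \left(\frac{1}{-4 - 18} + B{\left(-1,-4 \right)}\right) \left(-35\right) = - 17 \left(2 + 1\right) \left(\frac{1}{-4 - 18} + \left(\frac{1}{2} - - \frac{1}{14}\right)\right) \left(-35\right) = - 17 \cdot 3 \left(\frac{1}{-4 - 18} + \left(\frac{1}{2} + \frac{1}{14}\right)\right) \left(-35\right) = - 17 \cdot 3 \left(\frac{1}{-22} + \frac{4}{7}\right) \left(-35\right) = - 17 \cdot 3 \left(- \frac{1}{22} + \frac{4}{7}\right) \left(-35\right) = - 17 \cdot 3 \cdot \frac{81}{154} \left(-35\right) = - 17 \cdot \frac{243}{154} \left(-35\right) = \left(-17\right) \left(- \frac{1215}{22}\right) = \frac{20655}{22}$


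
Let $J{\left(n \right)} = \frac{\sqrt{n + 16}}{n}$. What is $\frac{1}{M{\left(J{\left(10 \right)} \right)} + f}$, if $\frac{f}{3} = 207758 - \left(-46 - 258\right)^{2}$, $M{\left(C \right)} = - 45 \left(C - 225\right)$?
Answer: $\frac{237434}{84562356183} + \frac{\sqrt{26}}{28187452061} \approx 2.808 \cdot 10^{-6}$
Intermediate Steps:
$J{\left(n \right)} = \frac{\sqrt{16 + n}}{n}$
$M{\left(C \right)} = 10125 - 45 C$ ($M{\left(C \right)} = - 45 \left(-225 + C\right) = 10125 - 45 C$)
$f = 346026$ ($f = 3 \left(207758 - \left(-46 - 258\right)^{2}\right) = 3 \left(207758 - \left(-304\right)^{2}\right) = 3 \left(207758 - 92416\right) = 3 \cdot 115342 = 346026$)
$\frac{1}{M{\left(J{\left(10 \right)} \right)} + f} = \frac{1}{\left(10125 - 45 \frac{\sqrt{16 + 10}}{10}\right) + 346026} = \frac{1}{\left(10125 - 45 \frac{\sqrt{26}}{10}\right) + 346026} = \frac{1}{\left(10125 - \frac{9 \sqrt{26}}{2}\right) + 346026} = \frac{1}{356151 - \frac{9 \sqrt{26}}{2}}$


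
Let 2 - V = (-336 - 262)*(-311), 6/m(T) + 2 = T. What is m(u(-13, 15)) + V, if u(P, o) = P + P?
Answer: -2603667/14 ≈ -1.8598e+5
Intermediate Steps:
u(P, o) = 2*P
m(T) = 6/(-2 + T)
V = -185976 (V = 2 - (-336 - 262)*(-311) = 2 - (-598)*(-311) = 2 - 1*185978 = 2 - 185978 = -185976)
m(u(-13, 15)) + V = 6/(-2 + 2*(-13)) - 185976 = 6/(-2 - 26) - 185976 = 6/(-28) - 185976 = 6*(-1/28) - 185976 = -3/14 - 185976 = -2603667/14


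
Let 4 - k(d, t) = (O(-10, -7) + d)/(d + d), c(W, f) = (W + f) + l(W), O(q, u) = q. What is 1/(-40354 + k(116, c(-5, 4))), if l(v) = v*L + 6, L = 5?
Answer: -116/4680653 ≈ -2.4783e-5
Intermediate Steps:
l(v) = 6 + 5*v (l(v) = v*5 + 6 = 5*v + 6 = 6 + 5*v)
c(W, f) = 6 + f + 6*W (c(W, f) = (W + f) + (6 + 5*W) = 6 + f + 6*W)
k(d, t) = 4 - (-10 + d)/(2*d) (k(d, t) = 4 - (-10 + d)/(d + d) = 4 - (-10 + d)/(2*d))
1/(-40354 + k(116, c(-5, 4))) = 1/(-40354 + (7/2 + 5/116)) = 1/(-40354 + 411/116) = 1/(-4680653/116) = -116/4680653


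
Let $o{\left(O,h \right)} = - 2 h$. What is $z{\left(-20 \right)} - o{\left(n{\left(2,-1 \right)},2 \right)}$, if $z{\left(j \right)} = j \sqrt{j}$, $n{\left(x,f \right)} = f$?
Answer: $4 - 40 i \sqrt{5} \approx 4.0 - 89.443 i$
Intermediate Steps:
$z{\left(j \right)} = j^{\frac{3}{2}}$
$z{\left(-20 \right)} - o{\left(n{\left(2,-1 \right)},2 \right)} = \left(-20\right)^{\frac{3}{2}} - \left(-2\right) 2 = - 40 i \sqrt{5} - -4 = - 40 i \sqrt{5} + 4 = 4 - 40 i \sqrt{5}$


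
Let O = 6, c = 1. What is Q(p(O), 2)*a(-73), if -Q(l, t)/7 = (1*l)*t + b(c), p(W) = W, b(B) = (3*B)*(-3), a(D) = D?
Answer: 1533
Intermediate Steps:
b(B) = -9*B
Q(l, t) = 63 - 7*l*t (Q(l, t) = -7*((1*l)*t - 9*1) = -7*(l*t - 9) = -7*(-9 + l*t) = 63 - 7*l*t)
Q(p(O), 2)*a(-73) = (63 - 7*6*2)*(-73) = (63 - 84)*(-73) = -21*(-73) = 1533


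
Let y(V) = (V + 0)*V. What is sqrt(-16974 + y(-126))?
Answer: 3*I*sqrt(122) ≈ 33.136*I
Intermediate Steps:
y(V) = V**2 (y(V) = V*V = V**2)
sqrt(-16974 + y(-126)) = sqrt(-16974 + (-126)**2) = sqrt(-16974 + 15876) = sqrt(-1098) = 3*I*sqrt(122)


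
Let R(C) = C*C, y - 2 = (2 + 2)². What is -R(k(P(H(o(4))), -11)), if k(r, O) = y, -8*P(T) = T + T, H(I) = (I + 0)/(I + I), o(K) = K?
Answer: -324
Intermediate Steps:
H(I) = ½ (H(I) = I/((2*I)) = I*(1/(2*I)) = ½)
P(T) = -T/4 (P(T) = -(T + T)/8 = -T/4)
y = 18 (y = 2 + (2 + 2)² = 2 + 4² = 2 + 16 = 18)
k(r, O) = 18
R(C) = C²
-R(k(P(H(o(4))), -11)) = -1*18² = -1*324 = -324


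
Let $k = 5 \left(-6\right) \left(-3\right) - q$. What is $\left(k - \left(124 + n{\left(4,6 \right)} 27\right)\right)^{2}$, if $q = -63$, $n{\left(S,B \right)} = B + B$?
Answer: $87025$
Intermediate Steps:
$n{\left(S,B \right)} = 2 B$
$k = 153$ ($k = 5 \left(-6\right) \left(-3\right) - -63 = \left(-30\right) \left(-3\right) + 63 = 90 + 63 = 153$)
$\left(k - \left(124 + n{\left(4,6 \right)} 27\right)\right)^{2} = \left(153 - \left(124 + 2 \cdot 6 \cdot 27\right)\right)^{2} = \left(153 - \left(124 + 12 \cdot 27\right)\right)^{2} = \left(153 - 448\right)^{2} = \left(-295\right)^{2} = 87025$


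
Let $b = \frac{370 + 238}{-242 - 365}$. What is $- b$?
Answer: $\frac{608}{607} \approx 1.0016$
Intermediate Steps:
$b = - \frac{608}{607}$ ($b = \frac{608}{-607} = 608 \left(- \frac{1}{607}\right) = - \frac{608}{607} \approx -1.0016$)
$- b = \left(-1\right) \left(- \frac{608}{607}\right) = \frac{608}{607}$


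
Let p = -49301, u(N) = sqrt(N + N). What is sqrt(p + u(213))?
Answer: sqrt(-49301 + sqrt(426)) ≈ 221.99*I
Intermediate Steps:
u(N) = sqrt(2)*sqrt(N) (u(N) = sqrt(2*N) = sqrt(2)*sqrt(N))
sqrt(p + u(213)) = sqrt(-49301 + sqrt(2)*sqrt(213)) = sqrt(-49301 + sqrt(426))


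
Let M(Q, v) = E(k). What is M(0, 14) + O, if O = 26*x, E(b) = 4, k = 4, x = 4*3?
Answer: 316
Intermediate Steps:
x = 12
M(Q, v) = 4
O = 312 (O = 26*12 = 312)
M(0, 14) + O = 4 + 312 = 316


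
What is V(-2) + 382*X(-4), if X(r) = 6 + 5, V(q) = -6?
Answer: 4196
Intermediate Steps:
X(r) = 11
V(-2) + 382*X(-4) = -6 + 382*11 = -6 + 4202 = 4196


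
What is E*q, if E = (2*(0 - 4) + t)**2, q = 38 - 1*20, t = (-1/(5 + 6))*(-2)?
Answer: 133128/121 ≈ 1100.2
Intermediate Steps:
t = 2/11 (t = (-1/11)*(-2) = ((1/11)*(-1))*(-2) = -1/11*(-2) = 2/11 ≈ 0.18182)
q = 18 (q = 38 - 20 = 18)
E = 7396/121 (E = (2*(0 - 4) + 2/11)**2 = (2*(-4) + 2/11)**2 = (-8 + 2/11)**2 = (-86/11)**2 = 7396/121 ≈ 61.124)
E*q = (7396/121)*18 = 133128/121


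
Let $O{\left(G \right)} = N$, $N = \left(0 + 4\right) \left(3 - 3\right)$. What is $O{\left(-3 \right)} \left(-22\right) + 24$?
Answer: $24$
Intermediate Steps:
$N = 0$ ($N = 4 \cdot 0 = 0$)
$O{\left(G \right)} = 0$
$O{\left(-3 \right)} \left(-22\right) + 24 = 0 \left(-22\right) + 24 = 0 + 24 = 24$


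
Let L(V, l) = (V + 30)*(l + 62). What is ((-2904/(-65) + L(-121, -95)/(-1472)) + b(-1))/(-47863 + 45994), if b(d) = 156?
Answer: -6335191/59608640 ≈ -0.10628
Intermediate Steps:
L(V, l) = (30 + V)*(62 + l)
((-2904/(-65) + L(-121, -95)/(-1472)) + b(-1))/(-47863 + 45994) = ((-2904/(-65) + (1860 + 30*(-95) + 62*(-121) - 121*(-95))/(-1472)) + 156)/(-47863 + 45994) = ((-2904*(-1/65) + (1860 - 2850 - 7502 + 11495)*(-1/1472)) + 156)/(-1869) = ((2904/65 + 3003*(-1/1472)) + 156)*(-1/1869) = ((2904/65 - 3003/1472) + 156)*(-1/1869) = (4079493/95680 + 156)*(-1/1869) = (19005573/95680)*(-1/1869) = -6335191/59608640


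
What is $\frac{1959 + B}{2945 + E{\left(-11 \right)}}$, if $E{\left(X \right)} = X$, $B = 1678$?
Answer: $\frac{3637}{2934} \approx 1.2396$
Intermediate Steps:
$\frac{1959 + B}{2945 + E{\left(-11 \right)}} = \frac{1959 + 1678}{2945 - 11} = \frac{3637}{2934}$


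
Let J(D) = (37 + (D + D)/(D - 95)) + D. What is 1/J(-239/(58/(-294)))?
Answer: 469481/587157791 ≈ 0.00079958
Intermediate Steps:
J(D) = 37 + D + 2*D/(-95 + D) (J(D) = (37 + (2*D)/(-95 + D)) + D = (37 + 2*D/(-95 + D)) + D = 37 + D + 2*D/(-95 + D))
1/J(-239/(58/(-294))) = 1/((-3515 + (-239/(58/(-294)))² - (-13384)/(58/(-294)))/(-95 - 239/(58/(-294)))) = 1/((-3515 + (-239/(58*(-1/294)))² - (-13384)/(58*(-1/294)))/(-95 - 239/(58*(-1/294)))) = 1/((-3515 + (-239/(-29/147))² - (-13384)/(-29/147))/(-95 - 239/(-29/147))) = 1/((-3515 + (-239*(-147/29))² - (-13384)*(-147)/29)/(-95 - 239*(-147/29))) = 1/((-3515 + (35133/29)² - 56*35133/29)/(-95 + 35133/29)) = 1/((-3515 + 1234327689/841 - 1967448/29)/(32378/29)) = 1/((29/32378)*(1174315582/841)) = 1/(587157791/469481) = 469481/587157791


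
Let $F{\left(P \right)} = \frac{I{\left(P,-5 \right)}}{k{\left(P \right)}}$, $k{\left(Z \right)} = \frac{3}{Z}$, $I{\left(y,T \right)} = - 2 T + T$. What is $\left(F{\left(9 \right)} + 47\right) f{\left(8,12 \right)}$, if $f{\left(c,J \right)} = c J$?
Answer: $5952$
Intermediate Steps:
$I{\left(y,T \right)} = - T$
$f{\left(c,J \right)} = J c$
$F{\left(P \right)} = \frac{5 P}{3}$ ($F{\left(P \right)} = \frac{\left(-1\right) \left(-5\right)}{3 \frac{1}{P}} = 5 \frac{P}{3} = \frac{5 P}{3}$)
$\left(F{\left(9 \right)} + 47\right) f{\left(8,12 \right)} = \left(\frac{5}{3} \cdot 9 + 47\right) 12 \cdot 8 = \left(15 + 47\right) 96 = 62 \cdot 96 = 5952$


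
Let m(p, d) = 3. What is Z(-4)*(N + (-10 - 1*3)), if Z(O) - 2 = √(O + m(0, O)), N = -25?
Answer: -76 - 38*I ≈ -76.0 - 38.0*I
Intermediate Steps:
Z(O) = 2 + √(3 + O) (Z(O) = 2 + √(O + 3) = 2 + √(3 + O))
Z(-4)*(N + (-10 - 1*3)) = (2 + √(3 - 4))*(-25 + (-10 - 1*3)) = (2 + √(-1))*(-25 + (-10 - 3)) = (2 + I)*(-25 - 13) = (2 + I)*(-38) = -76 - 38*I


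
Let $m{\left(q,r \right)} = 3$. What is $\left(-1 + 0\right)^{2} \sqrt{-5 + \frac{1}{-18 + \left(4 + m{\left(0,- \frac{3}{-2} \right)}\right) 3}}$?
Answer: $\frac{i \sqrt{42}}{3} \approx 2.1602 i$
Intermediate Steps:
$\left(-1 + 0\right)^{2} \sqrt{-5 + \frac{1}{-18 + \left(4 + m{\left(0,- \frac{3}{-2} \right)}\right) 3}} = \left(-1 + 0\right)^{2} \sqrt{-5 + \frac{1}{-18 + \left(4 + 3\right) 3}} = \left(-1\right)^{2} \sqrt{-5 + \frac{1}{-18 + 7 \cdot 3}} = 1 \sqrt{-5 + \frac{1}{-18 + 21}} = 1 \sqrt{-5 + \frac{1}{3}} = 1 \sqrt{- \frac{14}{3}} = 1 \frac{i \sqrt{42}}{3} = \frac{i \sqrt{42}}{3}$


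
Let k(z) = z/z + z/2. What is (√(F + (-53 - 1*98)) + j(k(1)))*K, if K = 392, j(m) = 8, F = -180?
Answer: 3136 + 392*I*√331 ≈ 3136.0 + 7131.8*I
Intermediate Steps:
k(z) = 1 + z/2 (k(z) = 1 + z*(½) = 1 + z/2)
(√(F + (-53 - 1*98)) + j(k(1)))*K = (√(-180 + (-53 - 1*98)) + 8)*392 = (√(-180 + (-53 - 98)) + 8)*392 = (√(-180 - 151) + 8)*392 = (√(-331) + 8)*392 = (I*√331 + 8)*392 = (8 + I*√331)*392 = 3136 + 392*I*√331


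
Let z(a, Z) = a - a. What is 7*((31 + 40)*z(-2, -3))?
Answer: 0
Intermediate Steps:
z(a, Z) = 0
7*((31 + 40)*z(-2, -3)) = 7*((31 + 40)*0) = 7*(71*0) = 7*0 = 0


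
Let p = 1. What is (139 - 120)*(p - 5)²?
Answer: 304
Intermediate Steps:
(139 - 120)*(p - 5)² = (139 - 120)*(1 - 5)² = 19*(-4)² = 19*16 = 304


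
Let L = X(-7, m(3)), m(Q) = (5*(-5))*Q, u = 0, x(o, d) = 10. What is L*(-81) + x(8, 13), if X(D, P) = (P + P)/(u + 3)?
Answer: 4060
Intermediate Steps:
m(Q) = -25*Q
X(D, P) = 2*P/3 (X(D, P) = (P + P)/(0 + 3) = (2*P)/3 = (2*P)*(⅓) = 2*P/3)
L = -50 (L = 2*(-25*3)/3 = (⅔)*(-75) = -50)
L*(-81) + x(8, 13) = -50*(-81) + 10 = 4050 + 10 = 4060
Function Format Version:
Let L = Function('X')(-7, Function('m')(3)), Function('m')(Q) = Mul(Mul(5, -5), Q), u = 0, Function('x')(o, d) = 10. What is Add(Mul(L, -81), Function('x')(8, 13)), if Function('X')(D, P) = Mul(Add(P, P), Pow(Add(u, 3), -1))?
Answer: 4060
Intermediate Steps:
Function('m')(Q) = Mul(-25, Q)
Function('X')(D, P) = Mul(Rational(2, 3), P) (Function('X')(D, P) = Mul(Add(P, P), Pow(Add(0, 3), -1)) = Mul(Mul(2, P), Pow(3, -1)) = Mul(Mul(2, P), Rational(1, 3)) = Mul(Rational(2, 3), P))
L = -50 (L = Mul(Rational(2, 3), Mul(-25, 3)) = Mul(Rational(2, 3), -75) = -50)
Add(Mul(L, -81), Function('x')(8, 13)) = Add(Mul(-50, -81), 10) = Add(4050, 10) = 4060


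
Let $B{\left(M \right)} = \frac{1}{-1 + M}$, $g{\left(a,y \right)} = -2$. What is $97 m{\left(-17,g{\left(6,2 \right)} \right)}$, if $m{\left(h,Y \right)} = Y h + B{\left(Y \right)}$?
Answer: $\frac{9797}{3} \approx 3265.7$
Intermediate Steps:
$m{\left(h,Y \right)} = \frac{1}{-1 + Y} + Y h$ ($m{\left(h,Y \right)} = Y h + \frac{1}{-1 + Y} = \frac{1}{-1 + Y} + Y h$)
$97 m{\left(-17,g{\left(6,2 \right)} \right)} = 97 \frac{1 - - 34 \left(-1 - 2\right)}{-1 - 2} = 97 \frac{1 - \left(-34\right) \left(-3\right)}{-3} = 97 \left(- \frac{1 - 102}{3}\right) = 97 \left(\left(- \frac{1}{3}\right) \left(-101\right)\right) = 97 \cdot \frac{101}{3} = \frac{9797}{3}$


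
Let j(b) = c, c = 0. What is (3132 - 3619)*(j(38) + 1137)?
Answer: -553719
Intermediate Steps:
j(b) = 0
(3132 - 3619)*(j(38) + 1137) = (3132 - 3619)*(0 + 1137) = -487*1137 = -553719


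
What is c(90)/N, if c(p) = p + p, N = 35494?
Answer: 90/17747 ≈ 0.0050713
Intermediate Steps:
c(p) = 2*p
c(90)/N = (2*90)/35494 = 180*(1/35494) = 90/17747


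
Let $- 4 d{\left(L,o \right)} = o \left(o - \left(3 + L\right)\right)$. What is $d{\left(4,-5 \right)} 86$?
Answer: $-1290$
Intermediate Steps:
$d{\left(L,o \right)} = - \frac{o \left(-3 + o - L\right)}{4}$ ($d{\left(L,o \right)} = - \frac{o \left(o - \left(3 + L\right)\right)}{4} = - \frac{o \left(-3 + o - L\right)}{4}$)
$d{\left(4,-5 \right)} 86 = \frac{1}{4} \left(-5\right) \left(3 + 4 - -5\right) 86 = \frac{1}{4} \left(-5\right) \left(3 + 4 + 5\right) 86 = \frac{1}{4} \left(-5\right) 12 \cdot 86 = \left(-15\right) 86 = -1290$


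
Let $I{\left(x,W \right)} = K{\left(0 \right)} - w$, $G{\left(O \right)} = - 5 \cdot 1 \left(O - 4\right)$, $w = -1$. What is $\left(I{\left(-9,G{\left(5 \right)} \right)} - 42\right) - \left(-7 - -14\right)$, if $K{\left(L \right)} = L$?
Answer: $-48$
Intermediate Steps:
$G{\left(O \right)} = 20 - 5 O$ ($G{\left(O \right)} = - 5 \cdot 1 \left(-4 + O\right) = - 5 \left(-4 + O\right) = 20 - 5 O$)
$I{\left(x,W \right)} = 1$ ($I{\left(x,W \right)} = 0 - -1 = 0 + 1 = 1$)
$\left(I{\left(-9,G{\left(5 \right)} \right)} - 42\right) - \left(-7 - -14\right) = \left(1 - 42\right) - \left(-7 - -14\right) = \left(1 - 42\right) - \left(-7 + 14\right) = -41 - 7 = -48$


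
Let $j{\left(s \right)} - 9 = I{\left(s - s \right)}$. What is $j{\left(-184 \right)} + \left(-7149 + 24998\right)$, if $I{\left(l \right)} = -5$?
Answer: $17853$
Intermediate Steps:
$j{\left(s \right)} = 4$ ($j{\left(s \right)} = 9 - 5 = 4$)
$j{\left(-184 \right)} + \left(-7149 + 24998\right) = 4 + \left(-7149 + 24998\right) = 4 + 17849 = 17853$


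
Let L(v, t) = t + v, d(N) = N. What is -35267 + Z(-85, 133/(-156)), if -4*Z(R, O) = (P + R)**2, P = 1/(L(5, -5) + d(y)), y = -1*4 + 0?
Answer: -2373369/64 ≈ -37084.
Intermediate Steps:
y = -4 (y = -4 + 0 = -4)
P = -1/4 (P = 1/((-5 + 5) - 4) = 1/(0 - 4) = 1/(-4) = -1/4 ≈ -0.25000)
Z(R, O) = -(-1/4 + R)**2/4
-35267 + Z(-85, 133/(-156)) = -35267 - (-1 + 4*(-85))**2/64 = -35267 - (-1 - 340)**2/64 = -35267 - 1/64*(-341)**2 = -35267 - 1/64*116281 = -35267 - 116281/64 = -2373369/64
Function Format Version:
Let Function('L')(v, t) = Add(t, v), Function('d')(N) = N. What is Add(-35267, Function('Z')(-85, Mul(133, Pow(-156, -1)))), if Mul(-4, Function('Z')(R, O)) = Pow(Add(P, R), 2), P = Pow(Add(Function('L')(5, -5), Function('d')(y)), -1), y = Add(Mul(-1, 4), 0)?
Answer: Rational(-2373369, 64) ≈ -37084.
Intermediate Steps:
y = -4 (y = Add(-4, 0) = -4)
P = Rational(-1, 4) (P = Pow(Add(Add(-5, 5), -4), -1) = Pow(Add(0, -4), -1) = Pow(-4, -1) = Rational(-1, 4) ≈ -0.25000)
Function('Z')(R, O) = Mul(Rational(-1, 4), Pow(Add(Rational(-1, 4), R), 2))
Add(-35267, Function('Z')(-85, Mul(133, Pow(-156, -1)))) = Add(-35267, Mul(Rational(-1, 64), Pow(Add(-1, Mul(4, -85)), 2))) = Add(-35267, Mul(Rational(-1, 64), Pow(Add(-1, -340), 2))) = Add(-35267, Mul(Rational(-1, 64), Pow(-341, 2))) = Add(-35267, Mul(Rational(-1, 64), 116281)) = Add(-35267, Rational(-116281, 64)) = Rational(-2373369, 64)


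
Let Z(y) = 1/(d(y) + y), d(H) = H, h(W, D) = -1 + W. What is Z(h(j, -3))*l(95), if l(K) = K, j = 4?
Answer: 95/6 ≈ 15.833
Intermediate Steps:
Z(y) = 1/(2*y) (Z(y) = 1/(y + y) = 1/(2*y))
Z(h(j, -3))*l(95) = (1/(2*(-1 + 4)))*95 = ((½)/3)*95 = ((½)*(⅓))*95 = (⅙)*95 = 95/6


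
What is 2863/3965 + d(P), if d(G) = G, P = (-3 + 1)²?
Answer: 18723/3965 ≈ 4.7221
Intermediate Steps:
P = 4 (P = (-2)² = 4)
2863/3965 + d(P) = 2863/3965 + 4 = 18723/3965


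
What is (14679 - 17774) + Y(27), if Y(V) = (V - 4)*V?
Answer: -2474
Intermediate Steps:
Y(V) = V*(-4 + V) (Y(V) = (-4 + V)*V = V*(-4 + V))
(14679 - 17774) + Y(27) = (14679 - 17774) + 27*(-4 + 27) = -3095 + 27*23 = -3095 + 621 = -2474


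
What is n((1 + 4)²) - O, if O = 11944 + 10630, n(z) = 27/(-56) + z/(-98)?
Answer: -8849297/392 ≈ -22575.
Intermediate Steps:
n(z) = -27/56 - z/98 (n(z) = 27*(-1/56) + z*(-1/98) = -27/56 - z/98)
O = 22574
n((1 + 4)²) - O = (-27/56 - (1 + 4)²/98) - 1*22574 = (-27/56 - 1/98*5²) - 22574 = (-27/56 - 1/98*25) - 22574 = (-27/56 - 25/98) - 22574 = -289/392 - 22574 = -8849297/392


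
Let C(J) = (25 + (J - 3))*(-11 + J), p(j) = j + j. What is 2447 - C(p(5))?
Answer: 2479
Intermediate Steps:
p(j) = 2*j
C(J) = (-11 + J)*(22 + J) (C(J) = (25 + (-3 + J))*(-11 + J) = (22 + J)*(-11 + J) = (-11 + J)*(22 + J))
2447 - C(p(5)) = 2447 - (-242 + (2*5)² + 11*(2*5)) = 2447 - (-242 + 10² + 11*10) = 2447 - (-242 + 100 + 110) = 2447 - 1*(-32) = 2447 + 32 = 2479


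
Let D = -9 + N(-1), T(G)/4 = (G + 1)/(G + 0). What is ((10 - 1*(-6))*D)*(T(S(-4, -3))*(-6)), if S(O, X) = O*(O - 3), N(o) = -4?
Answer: 36192/7 ≈ 5170.3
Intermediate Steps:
S(O, X) = O*(-3 + O)
T(G) = 4*(1 + G)/G (T(G) = 4*((G + 1)/(G + 0)) = 4*((1 + G)/G) = 4*(1 + G)/G)
D = -13 (D = -9 - 4 = -13)
((10 - 1*(-6))*D)*(T(S(-4, -3))*(-6)) = ((10 - 1*(-6))*(-13))*((4 + 4/((-4*(-3 - 4))))*(-6)) = ((10 + 6)*(-13))*((4 + 4/((-4*(-7))))*(-6)) = (16*(-13))*((4 + 4/28)*(-6)) = -208*(4 + 4*(1/28))*(-6) = -208*(4 + ⅐)*(-6) = -6032*(-6)/7 = -208*(-174/7) = 36192/7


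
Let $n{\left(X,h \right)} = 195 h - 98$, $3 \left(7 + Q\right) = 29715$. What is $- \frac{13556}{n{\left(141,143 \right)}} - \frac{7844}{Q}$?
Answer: $- \frac{176069258}{137517863} \approx -1.2803$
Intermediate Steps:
$Q = 9898$ ($Q = -7 + \frac{1}{3} \cdot 29715 = -7 + 9905 = 9898$)
$n{\left(X,h \right)} = -98 + 195 h$
$- \frac{13556}{n{\left(141,143 \right)}} - \frac{7844}{Q} = - \frac{13556}{-98 + 195 \cdot 143} - \frac{7844}{9898} = - \frac{13556}{-98 + 27885} - \frac{3922}{4949} = - \frac{13556}{27787} - \frac{3922}{4949} = - \frac{176069258}{137517863}$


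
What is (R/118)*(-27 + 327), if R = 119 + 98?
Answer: 32550/59 ≈ 551.70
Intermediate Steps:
R = 217
(R/118)*(-27 + 327) = (217/118)*(-27 + 327) = (217*(1/118))*300 = (217/118)*300 = 32550/59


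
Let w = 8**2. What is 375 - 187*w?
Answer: -11593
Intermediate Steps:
w = 64
375 - 187*w = 375 - 187*64 = 375 - 11968 = -11593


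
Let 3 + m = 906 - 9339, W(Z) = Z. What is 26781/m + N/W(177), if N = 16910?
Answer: 45970841/497724 ≈ 92.362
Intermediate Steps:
m = -8436 (m = -3 + (906 - 9339) = -3 - 8433 = -8436)
26781/m + N/W(177) = 26781/(-8436) + 16910/177 = 26781*(-1/8436) + 16910*(1/177) = -8927/2812 + 16910/177 = 45970841/497724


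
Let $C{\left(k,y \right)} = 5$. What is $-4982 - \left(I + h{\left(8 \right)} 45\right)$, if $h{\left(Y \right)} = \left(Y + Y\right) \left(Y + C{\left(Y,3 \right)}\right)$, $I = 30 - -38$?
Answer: $-14410$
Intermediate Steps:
$I = 68$ ($I = 30 + 38 = 68$)
$h{\left(Y \right)} = 2 Y \left(5 + Y\right)$ ($h{\left(Y \right)} = \left(Y + Y\right) \left(Y + 5\right) = 2 Y \left(5 + Y\right)$)
$-4982 - \left(I + h{\left(8 \right)} 45\right) = -4982 - \left(68 + 2 \cdot 8 \left(5 + 8\right) 45\right) = -4982 - \left(68 + 2 \cdot 8 \cdot 13 \cdot 45\right) = -4982 - \left(68 + 208 \cdot 45\right) = -4982 - \left(68 + 9360\right) = -4982 - 9428 = -14410$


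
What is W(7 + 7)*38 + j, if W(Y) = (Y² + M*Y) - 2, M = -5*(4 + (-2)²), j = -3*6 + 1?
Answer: -13925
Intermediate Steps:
j = -17 (j = -18 + 1 = -17)
M = -40 (M = -5*(4 + 4) = -5*8 = -40)
W(Y) = -2 + Y² - 40*Y (W(Y) = (Y² - 40*Y) - 2 = -2 + Y² - 40*Y)
W(7 + 7)*38 + j = (-2 + (7 + 7)² - 40*(7 + 7))*38 - 17 = (-2 + 14² - 40*14)*38 - 17 = (-2 + 196 - 560)*38 - 17 = -366*38 - 17 = -13908 - 17 = -13925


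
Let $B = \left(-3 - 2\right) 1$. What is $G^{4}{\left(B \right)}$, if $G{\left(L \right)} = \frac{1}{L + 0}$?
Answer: $\frac{1}{625} \approx 0.0016$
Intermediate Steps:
$B = -5$ ($B = \left(-5\right) 1 = -5$)
$G{\left(L \right)} = \frac{1}{L}$
$G^{4}{\left(B \right)} = \left(\frac{1}{-5}\right)^{4} = \left(- \frac{1}{5}\right)^{4} = \frac{1}{625}$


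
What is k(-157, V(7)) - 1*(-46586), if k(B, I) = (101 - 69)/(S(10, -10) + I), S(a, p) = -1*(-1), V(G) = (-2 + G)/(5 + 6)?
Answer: 46608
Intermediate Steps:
V(G) = -2/11 + G/11 (V(G) = (-2 + G)/11 = (-2 + G)*(1/11) = -2/11 + G/11)
S(a, p) = 1
k(B, I) = 32/(1 + I) (k(B, I) = (101 - 69)/(1 + I) = 32/(1 + I))
k(-157, V(7)) - 1*(-46586) = 32/(1 + (-2/11 + (1/11)*7)) - 1*(-46586) = 32/(1 + (-2/11 + 7/11)) + 46586 = 32/(1 + 5/11) + 46586 = 32/(16/11) + 46586 = 32*(11/16) + 46586 = 22 + 46586 = 46608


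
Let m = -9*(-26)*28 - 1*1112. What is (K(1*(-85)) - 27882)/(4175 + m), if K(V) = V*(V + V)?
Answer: -13432/9615 ≈ -1.3970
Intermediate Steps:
K(V) = 2*V² (K(V) = V*(2*V) = 2*V²)
m = 5440 (m = 234*28 - 1112 = 6552 - 1112 = 5440)
(K(1*(-85)) - 27882)/(4175 + m) = (2*(1*(-85))² - 27882)/(4175 + 5440) = (2*(-85)² - 27882)/9615 = (2*7225 - 27882)*(1/9615) = (14450 - 27882)*(1/9615) = -13432*1/9615 = -13432/9615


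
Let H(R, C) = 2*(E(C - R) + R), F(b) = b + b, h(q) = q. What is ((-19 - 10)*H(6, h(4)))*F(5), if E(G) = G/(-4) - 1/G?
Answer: -4060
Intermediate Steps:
E(G) = -1/G - G/4 (E(G) = G*(-1/4) - 1/G = -G/4 - 1/G = -1/G - G/4)
F(b) = 2*b
H(R, C) = -2/(C - R) - C/2 + 5*R/2 (H(R, C) = 2*((-1/(C - R) - (C - R)/4) + R) = 2*((-1/(C - R) + (-C/4 + R/4)) + R) = 2*((-1/(C - R) - C/4 + R/4) + R) = 2*(-1/(C - R) - C/4 + 5*R/4) = -2/(C - R) - C/2 + 5*R/2)
((-19 - 10)*H(6, h(4)))*F(5) = ((-19 - 10)*((-2 - (4 - 1*6)**2/2 + 2*6*(4 - 1*6))/(4 - 1*6)))*(2*5) = -29*(-2 - (4 - 6)**2/2 + 2*6*(4 - 6))/(4 - 6)*10 = -29*(-2 - 1/2*(-2)**2 + 2*6*(-2))/(-2)*10 = -(-29)*(-2 - 1/2*4 - 24)/2*10 = -(-29)*(-2 - 2 - 24)/2*10 = -(-29)*(-28)/2*10 = -29*14*10 = -406*10 = -4060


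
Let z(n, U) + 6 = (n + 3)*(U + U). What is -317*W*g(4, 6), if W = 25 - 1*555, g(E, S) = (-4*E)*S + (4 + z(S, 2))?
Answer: -10416620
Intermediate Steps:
z(n, U) = -6 + 2*U*(3 + n) (z(n, U) = -6 + (n + 3)*(U + U) = -6 + (3 + n)*(2*U) = -6 + 2*U*(3 + n))
g(E, S) = 10 + 4*S - 4*E*S (g(E, S) = (-4*E)*S + (4 + (-6 + 6*2 + 2*2*S)) = -4*E*S + (4 + (-6 + 12 + 4*S)) = -4*E*S + (4 + (6 + 4*S)) = -4*E*S + (10 + 4*S) = 10 + 4*S - 4*E*S)
W = -530 (W = 25 - 555 = -530)
-317*W*g(4, 6) = -(-168010)*(10 + 4*6 - 4*4*6) = -(-168010)*(10 + 24 - 96) = -(-168010)*(-62) = -317*32860 = -10416620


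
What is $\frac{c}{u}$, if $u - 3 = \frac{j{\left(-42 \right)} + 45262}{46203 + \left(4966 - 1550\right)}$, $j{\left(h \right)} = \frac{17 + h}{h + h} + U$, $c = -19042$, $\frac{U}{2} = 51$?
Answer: $- \frac{79366979832}{16314589} \approx -4864.8$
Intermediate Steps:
$U = 102$ ($U = 2 \cdot 51 = 102$)
$j{\left(h \right)} = 102 + \frac{17 + h}{2 h}$ ($j{\left(h \right)} = \frac{17 + h}{h + h} + 102 = \frac{17 + h}{2 h} + 102 = 102 + \frac{17 + h}{2 h}$)
$u = \frac{16314589}{4167996}$ ($u = 3 + \frac{\frac{17 + 205 \left(-42\right)}{2 \left(-42\right)} + 45262}{46203 + \left(4966 - 1550\right)} = 3 + \frac{\frac{1}{2} \left(- \frac{1}{42}\right) \left(17 - 8610\right) + 45262}{46203 + 3416} = 3 + \frac{\frac{1}{2} \left(- \frac{1}{42}\right) \left(-8593\right) + 45262}{49619} = 3 + \left(\frac{8593}{84} + 45262\right) \frac{1}{49619} = 3 + \frac{3810601}{84} \cdot \frac{1}{49619} = 3 + \frac{3810601}{4167996} = \frac{16314589}{4167996} \approx 3.9143$)
$\frac{c}{u} = - \frac{19042}{\frac{16314589}{4167996}} = \left(-19042\right) \frac{4167996}{16314589} = - \frac{79366979832}{16314589}$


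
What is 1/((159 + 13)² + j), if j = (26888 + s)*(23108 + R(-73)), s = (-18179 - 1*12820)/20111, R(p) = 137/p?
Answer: 1468103/912090422729195 ≈ 1.6096e-9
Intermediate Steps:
s = -30999/20111 (s = (-18179 - 12820)*(1/20111) = -30999*1/20111 = -30999/20111 ≈ -1.5414)
j = 912046990370043/1468103 (j = (26888 - 30999/20111)*(23108 + 137/(-73)) = 540713569*(23108 + 137*(-1/73))/20111 = 540713569*(23108 - 137/73)/20111 = (540713569/20111)*(1686747/73) = 912046990370043/1468103 ≈ 6.2124e+8)
1/((159 + 13)² + j) = 1/((159 + 13)² + 912046990370043/1468103) = 1/(172² + 912046990370043/1468103) = 1/(29584 + 912046990370043/1468103) = 1/(912090422729195/1468103) = 1468103/912090422729195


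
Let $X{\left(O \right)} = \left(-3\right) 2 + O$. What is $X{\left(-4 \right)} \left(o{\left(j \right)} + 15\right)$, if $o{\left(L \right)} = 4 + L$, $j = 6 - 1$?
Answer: $-240$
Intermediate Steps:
$j = 5$ ($j = 6 - 1 = 5$)
$X{\left(O \right)} = -6 + O$
$X{\left(-4 \right)} \left(o{\left(j \right)} + 15\right) = \left(-6 - 4\right) \left(\left(4 + 5\right) + 15\right) = - 10 \left(9 + 15\right) = \left(-10\right) 24 = -240$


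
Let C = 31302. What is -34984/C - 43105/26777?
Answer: -1143019639/419086827 ≈ -2.7274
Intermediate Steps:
-34984/C - 43105/26777 = -34984/31302 - 43105/26777 = -34984*1/31302 - 43105*1/26777 = -17492/15651 - 43105/26777 = -1143019639/419086827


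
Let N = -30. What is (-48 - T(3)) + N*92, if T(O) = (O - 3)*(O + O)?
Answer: -2808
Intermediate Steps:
T(O) = 2*O*(-3 + O) (T(O) = (-3 + O)*(2*O) = 2*O*(-3 + O))
(-48 - T(3)) + N*92 = (-48 - 2*3*(-3 + 3)) - 30*92 = (-48 - 2*3*0) - 2760 = (-48 - 1*0) - 2760 = (-48 + 0) - 2760 = -48 - 2760 = -2808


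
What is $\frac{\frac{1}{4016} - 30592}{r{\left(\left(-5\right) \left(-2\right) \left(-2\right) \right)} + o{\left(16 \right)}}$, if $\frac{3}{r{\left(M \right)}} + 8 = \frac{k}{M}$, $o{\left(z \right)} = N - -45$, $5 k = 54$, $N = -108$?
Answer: $\frac{52460140117}{108636816} \approx 482.89$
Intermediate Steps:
$k = \frac{54}{5}$ ($k = \frac{1}{5} \cdot 54 = \frac{54}{5} \approx 10.8$)
$o{\left(z \right)} = -63$ ($o{\left(z \right)} = -108 - -45 = -108 + 45 = -63$)
$r{\left(M \right)} = \frac{3}{-8 + \frac{54}{5 M}}$
$\frac{\frac{1}{4016} - 30592}{r{\left(\left(-5\right) \left(-2\right) \left(-2\right) \right)} + o{\left(16 \right)}} = \frac{\frac{1}{4016} - 30592}{- \frac{15 \left(-5\right) \left(-2\right) \left(-2\right)}{-54 + 40 \left(-5\right) \left(-2\right) \left(-2\right)} - 63} = \frac{\frac{1}{4016} - 30592}{- \frac{15 \cdot 10 \left(-2\right)}{-54 + 40 \cdot 10 \left(-2\right)} - 63} = - \frac{122857471}{4016 \left(\left(-15\right) \left(-20\right) \frac{1}{-54 + 40 \left(-20\right)} - 63\right)} = - \frac{122857471}{4016 \left(\left(-15\right) \left(-20\right) \frac{1}{-54 - 800} - 63\right)} = - \frac{122857471}{4016 \left(\left(-15\right) \left(-20\right) \frac{1}{-854} - 63\right)} = - \frac{122857471}{4016 \left(\left(-15\right) \left(-20\right) \left(- \frac{1}{854}\right) - 63\right)} = - \frac{122857471}{4016 \left(- \frac{150}{427} - 63\right)} = - \frac{122857471}{4016 \left(- \frac{27051}{427}\right)} = \left(- \frac{122857471}{4016}\right) \left(- \frac{427}{27051}\right) = \frac{52460140117}{108636816}$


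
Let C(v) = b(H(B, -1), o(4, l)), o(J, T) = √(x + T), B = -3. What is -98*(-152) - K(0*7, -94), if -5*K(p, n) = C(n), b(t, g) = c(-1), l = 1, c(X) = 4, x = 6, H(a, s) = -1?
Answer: 74484/5 ≈ 14897.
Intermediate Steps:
o(J, T) = √(6 + T)
b(t, g) = 4
C(v) = 4
K(p, n) = -⅘ (K(p, n) = -⅕*4 = -⅘)
-98*(-152) - K(0*7, -94) = -98*(-152) - 1*(-⅘) = 14896 + ⅘ = 74484/5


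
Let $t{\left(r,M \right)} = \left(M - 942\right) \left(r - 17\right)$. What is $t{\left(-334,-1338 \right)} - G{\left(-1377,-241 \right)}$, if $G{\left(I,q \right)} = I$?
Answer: $801657$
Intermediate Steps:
$t{\left(r,M \right)} = \left(-942 + M\right) \left(-17 + r\right)$
$t{\left(-334,-1338 \right)} - G{\left(-1377,-241 \right)} = \left(16014 - -314628 - -22746 - -446892\right) - -1377 = \left(16014 + 314628 + 22746 + 446892\right) + 1377 = 800280 + 1377 = 801657$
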